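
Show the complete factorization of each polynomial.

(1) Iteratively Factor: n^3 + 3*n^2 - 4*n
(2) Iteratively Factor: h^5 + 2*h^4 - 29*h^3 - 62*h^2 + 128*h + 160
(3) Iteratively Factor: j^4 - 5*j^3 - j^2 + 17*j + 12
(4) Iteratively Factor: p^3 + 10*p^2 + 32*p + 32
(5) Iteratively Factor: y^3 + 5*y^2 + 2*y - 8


(1) = (n)*(n^2 + 3*n - 4) = n*(n - 1)*(n + 4)
(2) = (h + 1)*(h^4 + h^3 - 30*h^2 - 32*h + 160) = (h + 1)*(h + 4)*(h^3 - 3*h^2 - 18*h + 40) = (h - 5)*(h + 1)*(h + 4)*(h^2 + 2*h - 8) = (h - 5)*(h - 2)*(h + 1)*(h + 4)*(h + 4)
(3) = (j + 1)*(j^3 - 6*j^2 + 5*j + 12) = (j + 1)^2*(j^2 - 7*j + 12) = (j - 3)*(j + 1)^2*(j - 4)
(4) = (p + 4)*(p^2 + 6*p + 8) = (p + 4)^2*(p + 2)
(5) = (y + 4)*(y^2 + y - 2) = (y - 1)*(y + 4)*(y + 2)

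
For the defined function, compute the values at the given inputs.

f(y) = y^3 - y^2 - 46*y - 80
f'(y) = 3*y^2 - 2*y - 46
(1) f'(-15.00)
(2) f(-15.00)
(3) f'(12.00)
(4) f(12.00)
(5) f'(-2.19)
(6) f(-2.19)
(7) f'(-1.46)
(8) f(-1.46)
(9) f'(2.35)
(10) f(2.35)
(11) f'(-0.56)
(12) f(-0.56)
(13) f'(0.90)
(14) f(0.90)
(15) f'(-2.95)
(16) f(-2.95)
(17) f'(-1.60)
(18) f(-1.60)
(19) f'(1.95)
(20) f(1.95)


(1) = 659.00
(2) = -2990.00
(3) = 362.00
(4) = 952.00
(5) = -27.23
(6) = 5.44
(7) = -36.69
(8) = -18.08
(9) = -34.13
(10) = -180.64
(11) = -43.94
(12) = -54.73
(13) = -45.37
(14) = -121.48
(15) = -13.99
(16) = 21.33
(17) = -35.12
(18) = -13.06
(19) = -38.49
(20) = -166.09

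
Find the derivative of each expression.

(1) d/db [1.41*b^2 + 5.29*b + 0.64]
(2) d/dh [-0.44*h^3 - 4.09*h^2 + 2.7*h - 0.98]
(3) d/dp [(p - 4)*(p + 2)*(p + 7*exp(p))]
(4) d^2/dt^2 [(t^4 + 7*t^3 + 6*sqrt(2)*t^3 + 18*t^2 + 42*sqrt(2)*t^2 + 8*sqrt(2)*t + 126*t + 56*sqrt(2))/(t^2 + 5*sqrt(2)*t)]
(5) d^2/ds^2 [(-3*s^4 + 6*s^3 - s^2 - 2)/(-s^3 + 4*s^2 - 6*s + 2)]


(1) = 2.82*b + 5.29
(2) = -1.32*h^2 - 8.18*h + 2.7
(3) = 7*p^2*exp(p) + 3*p^2 - 4*p - 70*exp(p) - 8
(4) = 2*(t^6 + 15*sqrt(2)*t^5 + 150*t^4 + 56*t^3 + 218*sqrt(2)*t^3 + 168*sqrt(2)*t^2 + 1680*t + 2800*sqrt(2))/(t^3*(t^3 + 15*sqrt(2)*t^2 + 150*t + 250*sqrt(2)))
(5) = 2*(7*s^6 - 90*s^5 + 318*s^4 - 482*s^3 + 396*s^2 - 204*s + 60)/(s^9 - 12*s^8 + 66*s^7 - 214*s^6 + 444*s^5 - 600*s^4 + 516*s^3 - 264*s^2 + 72*s - 8)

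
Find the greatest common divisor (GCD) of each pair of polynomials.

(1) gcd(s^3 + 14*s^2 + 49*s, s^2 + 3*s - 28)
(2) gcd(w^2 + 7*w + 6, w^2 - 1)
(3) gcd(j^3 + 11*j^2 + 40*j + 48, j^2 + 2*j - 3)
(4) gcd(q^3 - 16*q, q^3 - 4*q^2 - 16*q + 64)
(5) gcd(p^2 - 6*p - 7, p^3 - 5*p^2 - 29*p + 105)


(1) = gcd(s*(s + 7)^2, (s - 4)*(s + 7)) = s + 7
(2) = w + 1
(3) = j + 3
(4) = q^2 - 16
(5) = gcd((p - 7)*(p + 1), (p - 7)*(p - 3)*(p + 5)) = p - 7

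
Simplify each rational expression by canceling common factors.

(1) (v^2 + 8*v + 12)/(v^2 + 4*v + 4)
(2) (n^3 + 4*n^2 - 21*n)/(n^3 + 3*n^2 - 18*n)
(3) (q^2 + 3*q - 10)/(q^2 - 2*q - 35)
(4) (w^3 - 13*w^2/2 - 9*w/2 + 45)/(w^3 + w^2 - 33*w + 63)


(1) = (v + 6)/(v + 2)
(2) = (n + 7)/(n + 6)
(3) = (q - 2)/(q - 7)
(4) = (2*w^2 - 7*w - 30)/(2*w^2 + 8*w - 42)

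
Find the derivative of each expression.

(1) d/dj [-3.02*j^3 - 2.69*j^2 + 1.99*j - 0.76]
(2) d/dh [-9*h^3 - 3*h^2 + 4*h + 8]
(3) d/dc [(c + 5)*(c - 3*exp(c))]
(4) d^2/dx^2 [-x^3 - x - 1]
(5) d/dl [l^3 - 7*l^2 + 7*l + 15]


(1) = -9.06*j^2 - 5.38*j + 1.99
(2) = -27*h^2 - 6*h + 4
(3) = c - (c + 5)*(3*exp(c) - 1) - 3*exp(c)
(4) = -6*x
(5) = 3*l^2 - 14*l + 7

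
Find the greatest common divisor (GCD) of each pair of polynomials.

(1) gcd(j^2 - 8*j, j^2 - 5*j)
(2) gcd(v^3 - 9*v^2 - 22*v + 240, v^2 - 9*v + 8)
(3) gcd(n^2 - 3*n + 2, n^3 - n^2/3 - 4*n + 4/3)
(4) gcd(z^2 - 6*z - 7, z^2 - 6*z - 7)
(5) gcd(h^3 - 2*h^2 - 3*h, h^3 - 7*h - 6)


(1) = j
(2) = v - 8
(3) = n - 2
(4) = gcd((z - 7)*(z + 1), (z - 7)*(z + 1)) = z^2 - 6*z - 7
(5) = h^2 - 2*h - 3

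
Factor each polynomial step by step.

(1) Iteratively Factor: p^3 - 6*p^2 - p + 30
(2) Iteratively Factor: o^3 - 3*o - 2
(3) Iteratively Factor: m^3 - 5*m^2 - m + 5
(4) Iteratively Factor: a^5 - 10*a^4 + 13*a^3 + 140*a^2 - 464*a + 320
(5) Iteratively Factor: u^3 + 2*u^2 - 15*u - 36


(1) = (p + 2)*(p^2 - 8*p + 15) = (p - 3)*(p + 2)*(p - 5)
(2) = (o + 1)*(o^2 - o - 2) = (o + 1)^2*(o - 2)
(3) = (m + 1)*(m^2 - 6*m + 5) = (m - 5)*(m + 1)*(m - 1)
(4) = (a - 1)*(a^4 - 9*a^3 + 4*a^2 + 144*a - 320) = (a - 1)*(a + 4)*(a^3 - 13*a^2 + 56*a - 80) = (a - 4)*(a - 1)*(a + 4)*(a^2 - 9*a + 20) = (a - 5)*(a - 4)*(a - 1)*(a + 4)*(a - 4)
(5) = (u - 4)*(u^2 + 6*u + 9) = (u - 4)*(u + 3)*(u + 3)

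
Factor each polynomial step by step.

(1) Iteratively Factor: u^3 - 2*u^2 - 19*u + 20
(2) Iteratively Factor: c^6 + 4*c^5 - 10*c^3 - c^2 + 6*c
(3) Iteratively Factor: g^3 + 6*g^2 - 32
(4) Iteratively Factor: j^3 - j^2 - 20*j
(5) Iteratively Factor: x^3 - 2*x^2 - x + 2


(1) = (u + 4)*(u^2 - 6*u + 5) = (u - 1)*(u + 4)*(u - 5)
(2) = (c + 1)*(c^5 + 3*c^4 - 3*c^3 - 7*c^2 + 6*c) = (c - 1)*(c + 1)*(c^4 + 4*c^3 + c^2 - 6*c) = (c - 1)*(c + 1)*(c + 3)*(c^3 + c^2 - 2*c) = (c - 1)*(c + 1)*(c + 2)*(c + 3)*(c^2 - c) = c*(c - 1)*(c + 1)*(c + 2)*(c + 3)*(c - 1)
(3) = (g - 2)*(g^2 + 8*g + 16) = (g - 2)*(g + 4)*(g + 4)
(4) = (j - 5)*(j^2 + 4*j) = j*(j - 5)*(j + 4)
(5) = (x - 1)*(x^2 - x - 2) = (x - 2)*(x - 1)*(x + 1)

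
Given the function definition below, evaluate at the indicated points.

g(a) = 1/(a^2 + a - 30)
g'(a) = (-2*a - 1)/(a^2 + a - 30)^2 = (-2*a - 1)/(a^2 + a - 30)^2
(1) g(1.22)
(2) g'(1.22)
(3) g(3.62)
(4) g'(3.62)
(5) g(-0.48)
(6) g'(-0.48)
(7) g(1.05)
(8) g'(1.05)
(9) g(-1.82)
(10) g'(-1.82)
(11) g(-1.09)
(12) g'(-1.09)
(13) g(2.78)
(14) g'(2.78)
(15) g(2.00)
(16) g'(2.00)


(1) = -0.04
(2) = -0.00
(3) = -0.08
(4) = -0.05
(5) = -0.03
(6) = -0.00
(7) = -0.04
(8) = -0.00
(9) = -0.04
(10) = 0.00
(11) = -0.03
(12) = 0.00
(13) = -0.05
(14) = -0.02
(15) = -0.04
(16) = -0.01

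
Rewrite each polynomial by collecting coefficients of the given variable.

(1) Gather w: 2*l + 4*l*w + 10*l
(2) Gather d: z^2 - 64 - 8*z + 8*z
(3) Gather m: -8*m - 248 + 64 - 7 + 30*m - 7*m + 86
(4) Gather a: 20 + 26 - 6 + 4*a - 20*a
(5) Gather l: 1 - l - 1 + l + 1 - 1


(1) = 4*l*w + 12*l
(2) = z^2 - 64
(3) = 15*m - 105
(4) = 40 - 16*a
(5) = 0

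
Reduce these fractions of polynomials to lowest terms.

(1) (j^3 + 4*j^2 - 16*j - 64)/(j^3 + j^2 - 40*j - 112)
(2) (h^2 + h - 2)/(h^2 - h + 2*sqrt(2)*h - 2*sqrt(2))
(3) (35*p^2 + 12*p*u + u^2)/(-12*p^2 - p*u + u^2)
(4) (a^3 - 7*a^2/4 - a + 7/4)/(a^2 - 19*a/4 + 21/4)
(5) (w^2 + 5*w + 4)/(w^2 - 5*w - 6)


(1) = (j - 4)/(j - 7)
(2) = (h + 2)/(h + 2*sqrt(2))
(3) = (-35*p^2 - 12*p*u - u^2)/(12*p^2 + p*u - u^2)
(4) = (a^2 - 1)/(a - 3)
(5) = (w + 4)/(w - 6)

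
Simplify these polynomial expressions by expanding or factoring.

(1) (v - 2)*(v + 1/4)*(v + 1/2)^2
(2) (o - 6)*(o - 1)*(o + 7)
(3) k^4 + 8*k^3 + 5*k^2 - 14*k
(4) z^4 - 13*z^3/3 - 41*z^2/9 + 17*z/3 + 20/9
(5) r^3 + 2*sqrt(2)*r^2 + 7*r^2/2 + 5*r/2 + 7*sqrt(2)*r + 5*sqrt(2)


(1) = v^4 - 3*v^3/4 - 2*v^2 - 15*v/16 - 1/8
(2) = o^3 - 43*o + 42
(3) = k*(k - 1)*(k + 2)*(k + 7)
(4) = (z - 5)*(z - 1)*(z + 1/3)*(z + 4/3)
(5) = (r + 1)*(r + 5/2)*(r + 2*sqrt(2))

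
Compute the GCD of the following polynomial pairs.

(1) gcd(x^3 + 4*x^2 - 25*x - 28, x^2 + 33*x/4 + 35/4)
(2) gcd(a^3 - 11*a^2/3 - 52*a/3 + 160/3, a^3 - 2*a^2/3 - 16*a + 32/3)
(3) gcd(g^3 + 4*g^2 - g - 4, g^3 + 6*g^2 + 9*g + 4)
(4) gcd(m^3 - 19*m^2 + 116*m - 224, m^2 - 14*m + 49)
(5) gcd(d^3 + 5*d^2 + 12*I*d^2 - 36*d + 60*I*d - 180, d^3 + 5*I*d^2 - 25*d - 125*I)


(1) = x + 7
(2) = gcd((a - 5)*(a - 8/3)*(a + 4), (a - 4)*(a - 2/3)*(a + 4)) = a + 4
(3) = gcd((g - 1)*(g + 1)*(g + 4), (g + 1)^2*(g + 4)) = g^2 + 5*g + 4
(4) = m - 7
(5) = gcd((d + 5)*(d + 6*I)^2, (d - 5)*(d + 5)*(d + 5*I)) = d + 5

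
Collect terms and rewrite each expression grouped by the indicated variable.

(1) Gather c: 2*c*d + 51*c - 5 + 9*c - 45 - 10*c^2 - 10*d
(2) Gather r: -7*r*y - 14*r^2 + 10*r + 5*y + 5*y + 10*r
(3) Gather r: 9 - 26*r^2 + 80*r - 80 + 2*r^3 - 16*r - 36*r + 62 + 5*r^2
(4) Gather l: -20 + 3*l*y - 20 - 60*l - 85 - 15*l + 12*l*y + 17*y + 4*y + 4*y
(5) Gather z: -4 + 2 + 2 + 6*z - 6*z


(1) = -10*c^2 + c*(2*d + 60) - 10*d - 50
(2) = -14*r^2 + r*(20 - 7*y) + 10*y
(3) = 2*r^3 - 21*r^2 + 28*r - 9
(4) = l*(15*y - 75) + 25*y - 125
(5) = 0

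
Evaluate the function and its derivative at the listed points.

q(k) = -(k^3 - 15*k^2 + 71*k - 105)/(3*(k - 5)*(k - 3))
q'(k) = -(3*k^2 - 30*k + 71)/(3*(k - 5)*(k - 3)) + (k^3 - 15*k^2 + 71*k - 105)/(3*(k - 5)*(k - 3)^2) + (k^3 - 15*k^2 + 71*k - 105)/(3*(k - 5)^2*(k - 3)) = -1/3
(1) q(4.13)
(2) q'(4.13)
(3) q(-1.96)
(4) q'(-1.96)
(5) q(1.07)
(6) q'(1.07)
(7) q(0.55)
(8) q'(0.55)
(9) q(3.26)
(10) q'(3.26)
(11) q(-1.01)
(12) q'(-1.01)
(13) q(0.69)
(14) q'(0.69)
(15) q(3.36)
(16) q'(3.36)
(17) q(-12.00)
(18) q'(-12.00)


(1) = 0.96
(2) = -0.33
(3) = 2.99
(4) = -0.33
(5) = 1.98
(6) = -0.33
(7) = 2.15
(8) = -0.33
(9) = 1.25
(10) = -0.33
(11) = 2.67
(12) = -0.33
(13) = 2.10
(14) = -0.33
(15) = 1.21
(16) = -0.33
(17) = 6.33
(18) = -0.33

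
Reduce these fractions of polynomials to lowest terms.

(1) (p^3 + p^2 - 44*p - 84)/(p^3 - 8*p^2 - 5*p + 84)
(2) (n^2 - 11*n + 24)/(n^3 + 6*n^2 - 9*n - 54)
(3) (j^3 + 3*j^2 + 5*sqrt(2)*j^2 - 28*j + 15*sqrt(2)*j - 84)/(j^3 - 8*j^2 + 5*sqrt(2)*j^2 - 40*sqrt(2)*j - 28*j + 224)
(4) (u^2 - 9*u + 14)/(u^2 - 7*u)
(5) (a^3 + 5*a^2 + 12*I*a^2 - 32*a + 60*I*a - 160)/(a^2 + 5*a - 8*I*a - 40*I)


(1) = (p^2 + 8*p + 12)/(p^2 - p - 12)
(2) = (n - 8)/(n^2 + 9*n + 18)
(3) = (j + 3)/(j - 8)
(4) = (u - 2)/u
(5) = (a^2 + 12*I*a - 32)/(a - 8*I)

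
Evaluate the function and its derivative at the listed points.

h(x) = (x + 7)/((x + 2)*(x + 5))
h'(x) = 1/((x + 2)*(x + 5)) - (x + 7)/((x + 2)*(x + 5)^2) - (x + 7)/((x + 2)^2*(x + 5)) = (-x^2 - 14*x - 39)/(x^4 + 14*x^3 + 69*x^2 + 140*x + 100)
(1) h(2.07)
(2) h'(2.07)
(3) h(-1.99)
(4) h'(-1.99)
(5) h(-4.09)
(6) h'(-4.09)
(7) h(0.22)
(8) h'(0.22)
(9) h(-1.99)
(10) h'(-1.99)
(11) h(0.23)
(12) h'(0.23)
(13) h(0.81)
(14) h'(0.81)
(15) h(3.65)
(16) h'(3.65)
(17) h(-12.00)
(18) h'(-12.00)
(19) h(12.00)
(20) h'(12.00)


(1) = 0.32
(2) = -0.09
(3) = 166.45
(4) = -16666.59
(5) = -1.53
(6) = 0.42
(7) = 0.62
(8) = -0.31
(9) = 166.45
(10) = -16666.59
(11) = 0.62
(12) = -0.31
(13) = 0.48
(14) = -0.19
(15) = 0.22
(16) = -0.04
(17) = -0.07
(18) = -0.00
(19) = 0.08
(20) = -0.01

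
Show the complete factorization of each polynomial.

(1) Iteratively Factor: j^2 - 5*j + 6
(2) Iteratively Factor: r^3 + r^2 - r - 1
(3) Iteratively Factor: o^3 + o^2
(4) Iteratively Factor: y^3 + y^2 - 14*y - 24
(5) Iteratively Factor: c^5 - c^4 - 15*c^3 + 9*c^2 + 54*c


(1) = (j - 2)*(j - 3)
(2) = (r + 1)*(r^2 - 1) = (r - 1)*(r + 1)*(r + 1)
(3) = (o)*(o^2 + o) = o^2*(o + 1)
(4) = (y - 4)*(y^2 + 5*y + 6) = (y - 4)*(y + 3)*(y + 2)
(5) = (c + 2)*(c^4 - 3*c^3 - 9*c^2 + 27*c) = (c + 2)*(c + 3)*(c^3 - 6*c^2 + 9*c) = (c - 3)*(c + 2)*(c + 3)*(c^2 - 3*c) = (c - 3)^2*(c + 2)*(c + 3)*(c)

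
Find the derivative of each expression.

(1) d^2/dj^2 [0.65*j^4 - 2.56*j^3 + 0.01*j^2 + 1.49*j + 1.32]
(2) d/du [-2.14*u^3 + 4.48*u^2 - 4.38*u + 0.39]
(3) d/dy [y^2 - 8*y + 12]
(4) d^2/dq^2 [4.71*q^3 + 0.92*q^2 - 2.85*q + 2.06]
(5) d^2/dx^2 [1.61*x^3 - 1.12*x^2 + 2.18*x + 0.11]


(1) = 7.8*j^2 - 15.36*j + 0.02
(2) = -6.42*u^2 + 8.96*u - 4.38
(3) = 2*y - 8
(4) = 28.26*q + 1.84
(5) = 9.66*x - 2.24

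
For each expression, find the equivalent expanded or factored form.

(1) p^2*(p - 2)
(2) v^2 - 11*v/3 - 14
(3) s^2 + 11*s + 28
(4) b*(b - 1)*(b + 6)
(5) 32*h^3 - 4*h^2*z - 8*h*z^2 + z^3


(1) = p^3 - 2*p^2
(2) = (v - 6)*(v + 7/3)
(3) = (s + 4)*(s + 7)
(4) = b^3 + 5*b^2 - 6*b
(5) = (-8*h + z)*(-2*h + z)*(2*h + z)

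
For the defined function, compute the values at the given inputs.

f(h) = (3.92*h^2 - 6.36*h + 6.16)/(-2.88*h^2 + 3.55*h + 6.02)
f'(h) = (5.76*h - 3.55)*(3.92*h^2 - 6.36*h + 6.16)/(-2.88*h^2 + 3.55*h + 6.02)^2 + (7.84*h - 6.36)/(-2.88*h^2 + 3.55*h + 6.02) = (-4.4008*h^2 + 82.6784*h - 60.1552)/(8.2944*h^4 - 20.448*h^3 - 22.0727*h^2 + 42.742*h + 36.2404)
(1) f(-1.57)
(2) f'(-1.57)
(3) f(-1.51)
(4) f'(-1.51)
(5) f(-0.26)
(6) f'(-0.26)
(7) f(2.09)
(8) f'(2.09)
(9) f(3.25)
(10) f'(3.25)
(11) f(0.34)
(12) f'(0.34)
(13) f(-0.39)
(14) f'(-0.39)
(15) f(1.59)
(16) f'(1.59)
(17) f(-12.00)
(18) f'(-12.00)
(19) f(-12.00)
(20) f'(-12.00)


(1) = -3.88
(2) = -4.54
(3) = -4.18
(4) = -5.59
(5) = 1.65
(6) = -3.41
(7) = 11.63
(8) = 126.50
(9) = -2.09
(10) = 0.98
(11) = 0.65
(12) = -0.68
(13) = 2.20
(14) = -5.28
(15) = 1.36
(16) = 3.13
(17) = -1.43
(18) = -0.01
(19) = -1.43
(20) = -0.01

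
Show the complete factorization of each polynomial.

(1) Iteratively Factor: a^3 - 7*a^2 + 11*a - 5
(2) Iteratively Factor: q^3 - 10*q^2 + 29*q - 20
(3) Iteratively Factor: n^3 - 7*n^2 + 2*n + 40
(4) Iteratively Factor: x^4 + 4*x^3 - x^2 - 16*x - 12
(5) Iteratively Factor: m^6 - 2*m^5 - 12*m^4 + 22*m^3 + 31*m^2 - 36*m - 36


(1) = (a - 5)*(a^2 - 2*a + 1) = (a - 5)*(a - 1)*(a - 1)
(2) = (q - 4)*(q^2 - 6*q + 5) = (q - 4)*(q - 1)*(q - 5)
(3) = (n - 5)*(n^2 - 2*n - 8) = (n - 5)*(n - 4)*(n + 2)
(4) = (x + 3)*(x^3 + x^2 - 4*x - 4) = (x + 1)*(x + 3)*(x^2 - 4) = (x - 2)*(x + 1)*(x + 3)*(x + 2)
(5) = (m - 2)*(m^5 - 12*m^3 - 2*m^2 + 27*m + 18) = (m - 2)*(m + 1)*(m^4 - m^3 - 11*m^2 + 9*m + 18) = (m - 3)*(m - 2)*(m + 1)*(m^3 + 2*m^2 - 5*m - 6) = (m - 3)*(m - 2)^2*(m + 1)*(m^2 + 4*m + 3) = (m - 3)*(m - 2)^2*(m + 1)^2*(m + 3)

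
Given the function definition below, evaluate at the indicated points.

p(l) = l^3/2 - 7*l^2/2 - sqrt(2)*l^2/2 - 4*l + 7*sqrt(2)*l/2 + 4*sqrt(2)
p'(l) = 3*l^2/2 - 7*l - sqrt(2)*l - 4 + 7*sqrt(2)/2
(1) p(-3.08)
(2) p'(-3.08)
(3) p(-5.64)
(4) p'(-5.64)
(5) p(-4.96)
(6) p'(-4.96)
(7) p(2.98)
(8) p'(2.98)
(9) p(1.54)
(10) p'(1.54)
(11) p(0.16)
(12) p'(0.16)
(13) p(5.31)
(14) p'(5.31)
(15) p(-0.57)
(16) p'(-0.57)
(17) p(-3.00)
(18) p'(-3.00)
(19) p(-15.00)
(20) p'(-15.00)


(1) = -51.79
(2) = 41.10
(3) = -223.23
(4) = 96.12
(5) = -163.57
(6) = 79.59
(7) = -15.64
(8) = -10.80
(9) = -1.03
(10) = -8.45
(11) = 5.70
(12) = -0.36
(13) = -33.06
(14) = -1.44
(15) = 3.66
(16) = 6.23
(17) = -48.56
(18) = 39.69
(19) = -2642.69
(20) = 464.66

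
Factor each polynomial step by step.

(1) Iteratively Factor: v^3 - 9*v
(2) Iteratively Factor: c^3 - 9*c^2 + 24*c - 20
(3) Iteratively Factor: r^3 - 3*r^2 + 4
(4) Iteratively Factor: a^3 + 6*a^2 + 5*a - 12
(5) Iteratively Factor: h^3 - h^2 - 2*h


(1) = (v)*(v^2 - 9) = v*(v - 3)*(v + 3)
(2) = (c - 2)*(c^2 - 7*c + 10) = (c - 2)^2*(c - 5)
(3) = (r - 2)*(r^2 - r - 2) = (r - 2)^2*(r + 1)
(4) = (a - 1)*(a^2 + 7*a + 12) = (a - 1)*(a + 3)*(a + 4)
(5) = (h + 1)*(h^2 - 2*h) = (h - 2)*(h + 1)*(h)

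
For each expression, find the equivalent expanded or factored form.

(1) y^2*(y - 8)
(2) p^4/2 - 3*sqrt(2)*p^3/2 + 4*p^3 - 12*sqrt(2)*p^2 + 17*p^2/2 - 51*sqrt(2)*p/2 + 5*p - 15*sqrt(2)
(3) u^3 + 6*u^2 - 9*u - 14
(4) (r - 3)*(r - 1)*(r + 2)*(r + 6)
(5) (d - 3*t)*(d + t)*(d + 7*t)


(1) = y^3 - 8*y^2
(2) = (p/2 + 1/2)*(p + 2)*(p + 5)*(p - 3*sqrt(2))
(3) = (u - 2)*(u + 1)*(u + 7)
(4) = r^4 + 4*r^3 - 17*r^2 - 24*r + 36
(5) = d^3 + 5*d^2*t - 17*d*t^2 - 21*t^3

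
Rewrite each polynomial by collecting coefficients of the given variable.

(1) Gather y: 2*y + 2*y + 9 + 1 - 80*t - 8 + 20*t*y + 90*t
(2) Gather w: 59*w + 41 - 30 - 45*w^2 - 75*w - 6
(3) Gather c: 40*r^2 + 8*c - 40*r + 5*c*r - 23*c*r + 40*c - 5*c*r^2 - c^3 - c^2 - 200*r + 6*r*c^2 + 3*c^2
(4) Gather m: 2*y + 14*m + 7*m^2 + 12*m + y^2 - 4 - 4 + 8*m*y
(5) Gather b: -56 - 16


(1) = 10*t + y*(20*t + 4) + 2
(2) = -45*w^2 - 16*w + 5
(3) = -c^3 + c^2*(6*r + 2) + c*(-5*r^2 - 18*r + 48) + 40*r^2 - 240*r
(4) = 7*m^2 + m*(8*y + 26) + y^2 + 2*y - 8
(5) = -72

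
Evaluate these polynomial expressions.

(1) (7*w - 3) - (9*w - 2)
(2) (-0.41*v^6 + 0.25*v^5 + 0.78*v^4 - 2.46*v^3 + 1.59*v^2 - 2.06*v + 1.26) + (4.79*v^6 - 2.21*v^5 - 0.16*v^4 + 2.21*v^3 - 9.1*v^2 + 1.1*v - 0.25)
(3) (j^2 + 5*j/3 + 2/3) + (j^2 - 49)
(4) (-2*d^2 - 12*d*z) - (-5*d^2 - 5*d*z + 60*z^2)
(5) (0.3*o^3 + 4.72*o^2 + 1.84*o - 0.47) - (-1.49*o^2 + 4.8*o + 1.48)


(1) = -2*w - 1
(2) = 4.38*v^6 - 1.96*v^5 + 0.62*v^4 - 0.25*v^3 - 7.51*v^2 - 0.96*v + 1.01
(3) = 2*j^2 + 5*j/3 - 145/3
(4) = 3*d^2 - 7*d*z - 60*z^2
(5) = 0.3*o^3 + 6.21*o^2 - 2.96*o - 1.95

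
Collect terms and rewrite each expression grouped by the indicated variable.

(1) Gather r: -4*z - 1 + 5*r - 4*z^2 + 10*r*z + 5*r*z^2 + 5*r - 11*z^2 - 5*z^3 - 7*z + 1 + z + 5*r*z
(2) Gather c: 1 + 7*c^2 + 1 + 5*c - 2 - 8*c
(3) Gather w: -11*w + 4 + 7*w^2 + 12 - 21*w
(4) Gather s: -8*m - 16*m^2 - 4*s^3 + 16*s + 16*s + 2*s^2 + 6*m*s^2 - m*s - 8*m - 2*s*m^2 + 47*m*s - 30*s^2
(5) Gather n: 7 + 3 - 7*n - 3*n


(1) = r*(5*z^2 + 15*z + 10) - 5*z^3 - 15*z^2 - 10*z
(2) = 7*c^2 - 3*c
(3) = 7*w^2 - 32*w + 16
(4) = -16*m^2 - 16*m - 4*s^3 + s^2*(6*m - 28) + s*(-2*m^2 + 46*m + 32)
(5) = 10 - 10*n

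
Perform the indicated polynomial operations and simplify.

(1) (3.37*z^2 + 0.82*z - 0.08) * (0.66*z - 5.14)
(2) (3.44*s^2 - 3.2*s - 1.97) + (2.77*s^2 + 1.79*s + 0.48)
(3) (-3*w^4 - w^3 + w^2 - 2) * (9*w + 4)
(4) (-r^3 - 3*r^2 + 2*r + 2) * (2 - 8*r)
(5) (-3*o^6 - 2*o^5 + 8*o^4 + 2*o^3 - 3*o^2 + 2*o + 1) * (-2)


(1) = 2.2242*z^3 - 16.7806*z^2 - 4.2676*z + 0.4112
(2) = 6.21*s^2 - 1.41*s - 1.49
(3) = -27*w^5 - 21*w^4 + 5*w^3 + 4*w^2 - 18*w - 8
(4) = 8*r^4 + 22*r^3 - 22*r^2 - 12*r + 4
(5) = 6*o^6 + 4*o^5 - 16*o^4 - 4*o^3 + 6*o^2 - 4*o - 2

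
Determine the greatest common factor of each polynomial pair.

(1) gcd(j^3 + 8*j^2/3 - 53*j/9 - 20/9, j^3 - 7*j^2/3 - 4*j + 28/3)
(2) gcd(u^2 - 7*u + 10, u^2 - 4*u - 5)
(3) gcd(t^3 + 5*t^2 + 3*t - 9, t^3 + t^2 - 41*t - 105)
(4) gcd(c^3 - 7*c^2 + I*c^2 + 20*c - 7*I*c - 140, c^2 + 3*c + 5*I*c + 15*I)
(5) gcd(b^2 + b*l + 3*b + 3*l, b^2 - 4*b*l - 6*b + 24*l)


(1) = 1
(2) = gcd((u - 5)*(u - 2), (u - 5)*(u + 1)) = u - 5
(3) = gcd((t - 1)*(t + 3)^2, (t - 7)*(t + 3)*(t + 5)) = t + 3
(4) = c + 5*I
(5) = gcd((b + 3)*(b + l), (b - 6)*(b - 4*l)) = 1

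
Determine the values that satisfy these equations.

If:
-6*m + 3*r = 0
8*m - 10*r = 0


Then:
m = 0
r = 0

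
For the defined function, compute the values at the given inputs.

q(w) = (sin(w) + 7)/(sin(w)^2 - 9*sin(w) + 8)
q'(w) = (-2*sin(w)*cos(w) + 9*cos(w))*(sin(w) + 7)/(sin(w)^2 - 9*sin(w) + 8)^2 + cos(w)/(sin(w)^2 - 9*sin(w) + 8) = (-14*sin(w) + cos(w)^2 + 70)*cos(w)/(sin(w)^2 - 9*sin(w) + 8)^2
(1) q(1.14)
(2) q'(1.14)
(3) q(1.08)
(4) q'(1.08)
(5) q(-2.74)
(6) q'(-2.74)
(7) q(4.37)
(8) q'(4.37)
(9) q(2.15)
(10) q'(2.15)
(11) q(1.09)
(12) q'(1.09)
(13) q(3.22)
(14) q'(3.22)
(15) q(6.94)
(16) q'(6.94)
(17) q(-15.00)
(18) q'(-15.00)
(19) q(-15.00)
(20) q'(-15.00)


(1) = 12.21
(2) = 57.15
(3) = 9.38
(4) = 38.64
(5) = 0.57
(6) = -0.52
(7) = 0.35
(8) = -0.09
(9) = 6.71
(10) = -23.49
(11) = 9.78
(12) = 41.10
(13) = 0.79
(14) = -0.95
(15) = 2.64
(16) = 5.94
(17) = 0.44
(18) = -0.30
(19) = 0.44
(20) = -0.30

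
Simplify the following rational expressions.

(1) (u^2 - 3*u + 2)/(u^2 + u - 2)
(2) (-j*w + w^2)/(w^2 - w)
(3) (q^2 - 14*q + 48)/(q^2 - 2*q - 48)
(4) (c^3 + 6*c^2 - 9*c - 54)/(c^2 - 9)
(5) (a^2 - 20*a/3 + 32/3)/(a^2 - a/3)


(1) = (u - 2)/(u + 2)
(2) = (-j + w)/(w - 1)
(3) = (q - 6)/(q + 6)
(4) = c + 6
(5) = (3*a^2 - 20*a + 32)/(3*a^2 - a)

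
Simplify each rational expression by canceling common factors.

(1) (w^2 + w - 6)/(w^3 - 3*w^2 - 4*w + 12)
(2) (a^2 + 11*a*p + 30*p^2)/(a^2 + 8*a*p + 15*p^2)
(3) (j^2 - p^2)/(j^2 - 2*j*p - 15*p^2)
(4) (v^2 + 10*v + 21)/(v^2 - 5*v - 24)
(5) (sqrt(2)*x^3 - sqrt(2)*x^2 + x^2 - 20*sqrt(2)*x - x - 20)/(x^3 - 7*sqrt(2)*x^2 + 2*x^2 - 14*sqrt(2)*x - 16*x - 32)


(1) = (w + 3)/(w^2 - w - 6)
(2) = (a + 6*p)/(a + 3*p)
(3) = (-j^2 + p^2)/(-j^2 + 2*j*p + 15*p^2)
(4) = (v + 7)/(v - 8)
(5) = (sqrt(2)*x^3 + x^2*(1 - sqrt(2)) + x*(-20*sqrt(2) - 1) - 20)/(x^3 + x^2*(2 - 7*sqrt(2)) + x*(-14*sqrt(2) - 16) - 32)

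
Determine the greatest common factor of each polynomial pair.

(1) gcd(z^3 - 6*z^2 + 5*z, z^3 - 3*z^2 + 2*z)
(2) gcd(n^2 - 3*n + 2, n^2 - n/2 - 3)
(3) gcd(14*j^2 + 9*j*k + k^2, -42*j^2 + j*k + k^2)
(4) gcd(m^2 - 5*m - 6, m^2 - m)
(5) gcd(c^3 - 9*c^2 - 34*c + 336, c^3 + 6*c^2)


(1) = gcd(z*(z - 5)*(z - 1), z*(z - 2)*(z - 1)) = z^2 - z
(2) = n - 2
(3) = 7*j + k
(4) = gcd((m - 6)*(m + 1), m*(m - 1)) = 1
(5) = gcd((c - 8)*(c - 7)*(c + 6), c^2*(c + 6)) = c + 6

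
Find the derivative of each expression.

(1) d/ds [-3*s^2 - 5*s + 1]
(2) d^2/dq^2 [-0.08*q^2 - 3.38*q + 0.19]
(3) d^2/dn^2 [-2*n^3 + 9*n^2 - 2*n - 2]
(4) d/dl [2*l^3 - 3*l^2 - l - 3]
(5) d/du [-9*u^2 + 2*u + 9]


(1) = -6*s - 5
(2) = -0.160000000000000
(3) = 18 - 12*n
(4) = 6*l^2 - 6*l - 1
(5) = 2 - 18*u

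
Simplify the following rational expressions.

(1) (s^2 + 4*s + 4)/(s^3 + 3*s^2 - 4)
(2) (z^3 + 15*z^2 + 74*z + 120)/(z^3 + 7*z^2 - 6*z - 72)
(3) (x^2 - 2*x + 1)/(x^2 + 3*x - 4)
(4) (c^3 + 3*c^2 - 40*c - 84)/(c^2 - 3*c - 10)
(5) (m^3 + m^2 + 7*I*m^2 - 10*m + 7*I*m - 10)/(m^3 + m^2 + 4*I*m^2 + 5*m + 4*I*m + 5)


(1) = 1/(s - 1)
(2) = (z + 5)/(z - 3)
(3) = (x - 1)/(x + 4)
(4) = (c^2 + c - 42)/(c - 5)
(5) = (m + 2*I)/(m - I)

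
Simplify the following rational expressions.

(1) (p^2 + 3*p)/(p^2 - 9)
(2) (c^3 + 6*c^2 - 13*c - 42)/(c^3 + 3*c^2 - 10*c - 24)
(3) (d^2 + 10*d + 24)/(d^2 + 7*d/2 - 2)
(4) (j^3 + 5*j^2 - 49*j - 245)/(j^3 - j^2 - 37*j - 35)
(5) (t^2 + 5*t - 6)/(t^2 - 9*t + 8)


(1) = p/(p - 3)
(2) = (c + 7)/(c + 4)
(3) = (2*d + 12)/(2*d - 1)
(4) = (j + 7)/(j + 1)
(5) = (t + 6)/(t - 8)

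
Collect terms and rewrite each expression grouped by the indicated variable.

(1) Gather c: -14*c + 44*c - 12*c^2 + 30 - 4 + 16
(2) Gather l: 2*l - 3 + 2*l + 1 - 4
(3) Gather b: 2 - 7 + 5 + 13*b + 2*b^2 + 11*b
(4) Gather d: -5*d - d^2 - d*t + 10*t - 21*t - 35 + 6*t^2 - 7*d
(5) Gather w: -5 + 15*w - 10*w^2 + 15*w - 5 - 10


(1) = -12*c^2 + 30*c + 42
(2) = 4*l - 6
(3) = 2*b^2 + 24*b
(4) = -d^2 + d*(-t - 12) + 6*t^2 - 11*t - 35
(5) = -10*w^2 + 30*w - 20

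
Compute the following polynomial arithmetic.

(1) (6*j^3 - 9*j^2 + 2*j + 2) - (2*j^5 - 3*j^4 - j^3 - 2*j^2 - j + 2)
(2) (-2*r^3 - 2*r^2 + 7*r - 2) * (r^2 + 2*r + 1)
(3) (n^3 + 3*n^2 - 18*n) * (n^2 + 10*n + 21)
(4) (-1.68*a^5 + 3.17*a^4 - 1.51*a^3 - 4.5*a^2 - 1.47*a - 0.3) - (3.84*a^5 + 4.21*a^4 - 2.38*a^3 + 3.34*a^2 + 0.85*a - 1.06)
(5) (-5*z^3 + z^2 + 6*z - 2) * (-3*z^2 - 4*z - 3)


(1) = -2*j^5 + 3*j^4 + 7*j^3 - 7*j^2 + 3*j
(2) = -2*r^5 - 6*r^4 + r^3 + 10*r^2 + 3*r - 2
(3) = n^5 + 13*n^4 + 33*n^3 - 117*n^2 - 378*n
(4) = -5.52*a^5 - 1.04*a^4 + 0.87*a^3 - 7.84*a^2 - 2.32*a + 0.76
(5) = 15*z^5 + 17*z^4 - 7*z^3 - 21*z^2 - 10*z + 6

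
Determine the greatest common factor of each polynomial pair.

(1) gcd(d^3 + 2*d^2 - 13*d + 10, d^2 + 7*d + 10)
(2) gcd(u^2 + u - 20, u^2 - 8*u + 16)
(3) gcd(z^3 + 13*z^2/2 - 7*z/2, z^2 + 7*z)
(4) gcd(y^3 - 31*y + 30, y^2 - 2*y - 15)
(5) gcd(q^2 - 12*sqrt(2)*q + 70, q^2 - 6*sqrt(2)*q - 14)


(1) = gcd((d - 2)*(d - 1)*(d + 5), (d + 2)*(d + 5)) = d + 5
(2) = gcd((u - 4)*(u + 5), (u - 4)^2) = u - 4
(3) = gcd(z*(z - 1/2)*(z + 7), z*(z + 7)) = z^2 + 7*z
(4) = gcd((y - 5)*(y - 1)*(y + 6), (y - 5)*(y + 3)) = y - 5
(5) = q - 7*sqrt(2)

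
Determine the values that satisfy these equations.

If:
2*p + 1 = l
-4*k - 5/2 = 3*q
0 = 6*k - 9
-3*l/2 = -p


Then:
k = 3/2
l = -1/2
p = -3/4
q = -17/6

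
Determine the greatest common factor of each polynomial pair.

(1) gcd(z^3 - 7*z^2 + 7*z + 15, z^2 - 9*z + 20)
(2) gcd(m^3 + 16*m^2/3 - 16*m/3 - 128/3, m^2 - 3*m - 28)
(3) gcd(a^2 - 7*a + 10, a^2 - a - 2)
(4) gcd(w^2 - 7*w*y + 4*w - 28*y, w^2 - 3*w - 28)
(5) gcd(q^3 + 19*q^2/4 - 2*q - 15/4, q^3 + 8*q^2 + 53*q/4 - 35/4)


(1) = z - 5
(2) = m + 4
(3) = a - 2
(4) = gcd((w + 4)*(w - 7*y), (w - 7)*(w + 4)) = w + 4
(5) = gcd((q - 1)*(q + 3/4)*(q + 5), (q - 1/2)*(q + 7/2)*(q + 5)) = q + 5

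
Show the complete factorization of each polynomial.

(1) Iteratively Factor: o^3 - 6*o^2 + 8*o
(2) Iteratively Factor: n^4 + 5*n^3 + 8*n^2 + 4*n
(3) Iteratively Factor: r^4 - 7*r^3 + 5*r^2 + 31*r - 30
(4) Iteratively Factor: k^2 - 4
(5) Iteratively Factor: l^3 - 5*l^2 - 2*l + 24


(1) = (o - 2)*(o^2 - 4*o) = (o - 4)*(o - 2)*(o)
(2) = (n + 2)*(n^3 + 3*n^2 + 2*n) = n*(n + 2)*(n^2 + 3*n + 2) = n*(n + 1)*(n + 2)*(n + 2)
(3) = (r + 2)*(r^3 - 9*r^2 + 23*r - 15) = (r - 3)*(r + 2)*(r^2 - 6*r + 5) = (r - 3)*(r - 1)*(r + 2)*(r - 5)
(4) = (k + 2)*(k - 2)
(5) = (l - 4)*(l^2 - l - 6) = (l - 4)*(l + 2)*(l - 3)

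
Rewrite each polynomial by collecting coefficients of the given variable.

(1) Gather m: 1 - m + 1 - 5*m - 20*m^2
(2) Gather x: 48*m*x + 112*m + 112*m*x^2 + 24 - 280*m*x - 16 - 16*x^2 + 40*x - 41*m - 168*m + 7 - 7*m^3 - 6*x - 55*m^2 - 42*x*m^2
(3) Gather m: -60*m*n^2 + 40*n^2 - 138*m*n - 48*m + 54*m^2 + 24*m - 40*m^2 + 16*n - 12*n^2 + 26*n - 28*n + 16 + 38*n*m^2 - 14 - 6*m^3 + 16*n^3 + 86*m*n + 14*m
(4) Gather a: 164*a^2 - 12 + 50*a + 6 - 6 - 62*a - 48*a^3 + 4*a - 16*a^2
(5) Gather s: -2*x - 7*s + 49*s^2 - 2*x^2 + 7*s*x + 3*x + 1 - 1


(1) = -20*m^2 - 6*m + 2
(2) = -7*m^3 - 55*m^2 - 97*m + x^2*(112*m - 16) + x*(-42*m^2 - 232*m + 34) + 15
(3) = -6*m^3 + m^2*(38*n + 14) + m*(-60*n^2 - 52*n - 10) + 16*n^3 + 28*n^2 + 14*n + 2
(4) = -48*a^3 + 148*a^2 - 8*a - 12
(5) = 49*s^2 + s*(7*x - 7) - 2*x^2 + x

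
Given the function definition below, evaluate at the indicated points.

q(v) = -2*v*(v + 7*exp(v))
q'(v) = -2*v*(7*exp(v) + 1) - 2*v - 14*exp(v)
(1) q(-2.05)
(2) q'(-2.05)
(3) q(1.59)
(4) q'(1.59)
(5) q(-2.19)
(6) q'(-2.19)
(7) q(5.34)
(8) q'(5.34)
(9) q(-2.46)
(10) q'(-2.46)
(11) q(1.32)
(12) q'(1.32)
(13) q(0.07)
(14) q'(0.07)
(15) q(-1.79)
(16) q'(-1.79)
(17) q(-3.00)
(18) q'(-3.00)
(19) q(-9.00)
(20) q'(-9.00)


(1) = -4.71
(2) = 10.09
(3) = -114.21
(4) = -184.17
(5) = -6.16
(6) = 10.62
(7) = -15645.44
(8) = -18528.95
(9) = -9.16
(10) = 11.59
(11) = -72.66
(12) = -126.87
(13) = -1.06
(14) = -16.35
(15) = -2.22
(16) = 9.01
(17) = -15.91
(18) = 13.39
(19) = -161.98
(20) = 36.01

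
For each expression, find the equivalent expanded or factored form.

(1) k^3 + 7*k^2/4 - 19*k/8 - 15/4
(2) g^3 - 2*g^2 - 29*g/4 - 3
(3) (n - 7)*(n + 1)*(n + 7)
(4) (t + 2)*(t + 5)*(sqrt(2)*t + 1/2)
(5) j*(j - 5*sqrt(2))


(1) = (k - 3/2)*(k + 5/4)*(k + 2)
(2) = (g - 4)*(g + 1/2)*(g + 3/2)
(3) = n^3 + n^2 - 49*n - 49
(4) = sqrt(2)*t^3 + t^2/2 + 7*sqrt(2)*t^2 + 7*t/2 + 10*sqrt(2)*t + 5
(5) = j^2 - 5*sqrt(2)*j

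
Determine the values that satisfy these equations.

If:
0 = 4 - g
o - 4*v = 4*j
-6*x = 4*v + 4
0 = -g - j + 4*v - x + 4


Then:
g = 4
j = -7*x - 4
o = -34*x - 20
v = -3*x/2 - 1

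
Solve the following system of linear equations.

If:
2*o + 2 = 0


Then:
o = -1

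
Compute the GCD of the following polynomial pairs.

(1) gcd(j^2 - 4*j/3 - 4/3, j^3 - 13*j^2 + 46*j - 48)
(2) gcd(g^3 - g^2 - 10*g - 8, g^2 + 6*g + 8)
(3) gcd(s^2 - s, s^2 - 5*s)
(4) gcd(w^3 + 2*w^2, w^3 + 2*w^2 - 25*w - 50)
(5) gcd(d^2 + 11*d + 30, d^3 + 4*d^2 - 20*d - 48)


(1) = j - 2
(2) = g + 2
(3) = s
(4) = w + 2
(5) = d + 6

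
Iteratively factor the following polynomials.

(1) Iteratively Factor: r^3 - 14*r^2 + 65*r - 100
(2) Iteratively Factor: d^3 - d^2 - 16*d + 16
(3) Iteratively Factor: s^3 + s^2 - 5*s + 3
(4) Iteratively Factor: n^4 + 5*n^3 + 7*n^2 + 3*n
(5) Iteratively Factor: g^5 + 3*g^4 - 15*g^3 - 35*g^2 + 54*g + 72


(1) = (r - 5)*(r^2 - 9*r + 20) = (r - 5)*(r - 4)*(r - 5)
(2) = (d - 1)*(d^2 - 16) = (d - 1)*(d + 4)*(d - 4)
(3) = (s - 1)*(s^2 + 2*s - 3) = (s - 1)*(s + 3)*(s - 1)
(4) = (n + 3)*(n^3 + 2*n^2 + n) = (n + 1)*(n + 3)*(n^2 + n) = (n + 1)^2*(n + 3)*(n)
(5) = (g + 4)*(g^4 - g^3 - 11*g^2 + 9*g + 18) = (g - 2)*(g + 4)*(g^3 + g^2 - 9*g - 9) = (g - 2)*(g + 3)*(g + 4)*(g^2 - 2*g - 3) = (g - 3)*(g - 2)*(g + 3)*(g + 4)*(g + 1)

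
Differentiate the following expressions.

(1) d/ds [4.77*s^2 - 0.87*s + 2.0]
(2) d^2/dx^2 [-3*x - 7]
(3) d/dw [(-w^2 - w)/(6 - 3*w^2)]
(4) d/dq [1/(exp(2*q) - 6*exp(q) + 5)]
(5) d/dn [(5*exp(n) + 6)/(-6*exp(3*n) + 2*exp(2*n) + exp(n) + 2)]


(1) = 9.54*s - 0.87
(2) = 0
(3) = (-w^2 - 4*w - 2)/(3*(w^4 - 4*w^2 + 4))
(4) = 2*(3 - exp(q))*exp(q)/(exp(2*q) - 6*exp(q) + 5)^2
(5) = (-(5*exp(n) + 6)*(-18*exp(2*n) + 4*exp(n) + 1) - 30*exp(3*n) + 10*exp(2*n) + 5*exp(n) + 10)*exp(n)/(-6*exp(3*n) + 2*exp(2*n) + exp(n) + 2)^2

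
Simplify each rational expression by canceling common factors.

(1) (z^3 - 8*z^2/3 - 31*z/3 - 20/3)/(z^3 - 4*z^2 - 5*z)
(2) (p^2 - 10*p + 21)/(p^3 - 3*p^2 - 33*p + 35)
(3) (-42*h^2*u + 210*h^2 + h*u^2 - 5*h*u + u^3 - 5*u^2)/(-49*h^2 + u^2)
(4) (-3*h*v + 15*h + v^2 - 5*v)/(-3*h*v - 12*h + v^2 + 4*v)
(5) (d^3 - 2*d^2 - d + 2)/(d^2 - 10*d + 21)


(1) = (3*z + 4)/(3*z)
(2) = (p - 3)/(p^2 + 4*p - 5)
(3) = (-6*h*u + 30*h + u^2 - 5*u)/(-7*h + u)
(4) = (v - 5)/(v + 4)
(5) = (d^3 - 2*d^2 - d + 2)/(d^2 - 10*d + 21)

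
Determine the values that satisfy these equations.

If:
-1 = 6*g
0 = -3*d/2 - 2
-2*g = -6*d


Then:
No Solution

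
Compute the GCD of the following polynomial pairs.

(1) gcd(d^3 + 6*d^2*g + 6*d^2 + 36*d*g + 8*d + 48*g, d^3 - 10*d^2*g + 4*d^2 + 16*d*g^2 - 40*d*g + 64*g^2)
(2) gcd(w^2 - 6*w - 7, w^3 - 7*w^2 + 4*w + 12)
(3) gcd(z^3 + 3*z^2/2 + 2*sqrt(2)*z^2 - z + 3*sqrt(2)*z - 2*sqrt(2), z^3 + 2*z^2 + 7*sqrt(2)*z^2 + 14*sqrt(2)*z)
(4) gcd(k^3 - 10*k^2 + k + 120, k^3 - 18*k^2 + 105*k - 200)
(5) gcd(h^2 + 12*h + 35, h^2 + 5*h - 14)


(1) = d + 4
(2) = w + 1
(3) = z + 2
(4) = gcd((k - 8)*(k - 5)*(k + 3), (k - 8)*(k - 5)^2) = k^2 - 13*k + 40
(5) = h + 7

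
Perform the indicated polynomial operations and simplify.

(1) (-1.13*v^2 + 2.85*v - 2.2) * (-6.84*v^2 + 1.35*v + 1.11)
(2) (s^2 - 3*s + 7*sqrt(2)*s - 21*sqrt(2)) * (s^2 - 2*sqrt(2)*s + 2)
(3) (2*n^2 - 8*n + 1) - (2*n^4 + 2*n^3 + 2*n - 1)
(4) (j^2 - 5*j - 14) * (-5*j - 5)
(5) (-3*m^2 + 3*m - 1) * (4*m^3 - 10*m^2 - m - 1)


(1) = 7.7292*v^4 - 21.0195*v^3 + 17.6412*v^2 + 0.1935*v - 2.442
(2) = s^4 - 3*s^3 + 5*sqrt(2)*s^3 - 26*s^2 - 15*sqrt(2)*s^2 + 14*sqrt(2)*s + 78*s - 42*sqrt(2)
(3) = -2*n^4 - 2*n^3 + 2*n^2 - 10*n + 2
(4) = -5*j^3 + 20*j^2 + 95*j + 70
(5) = -12*m^5 + 42*m^4 - 31*m^3 + 10*m^2 - 2*m + 1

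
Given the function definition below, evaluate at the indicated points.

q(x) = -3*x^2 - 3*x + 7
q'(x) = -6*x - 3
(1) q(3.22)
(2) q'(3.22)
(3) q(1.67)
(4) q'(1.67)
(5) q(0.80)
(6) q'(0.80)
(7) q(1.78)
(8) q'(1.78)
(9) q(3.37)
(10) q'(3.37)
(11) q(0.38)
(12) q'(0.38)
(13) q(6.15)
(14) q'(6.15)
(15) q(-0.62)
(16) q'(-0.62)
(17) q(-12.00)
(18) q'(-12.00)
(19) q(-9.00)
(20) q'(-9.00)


(1) = -33.77
(2) = -22.32
(3) = -6.38
(4) = -13.02
(5) = 2.68
(6) = -7.80
(7) = -7.85
(8) = -13.68
(9) = -37.18
(10) = -23.22
(11) = 5.43
(12) = -5.28
(13) = -124.92
(14) = -39.90
(15) = 7.71
(16) = 0.72
(17) = -389.00
(18) = 69.00
(19) = -209.00
(20) = 51.00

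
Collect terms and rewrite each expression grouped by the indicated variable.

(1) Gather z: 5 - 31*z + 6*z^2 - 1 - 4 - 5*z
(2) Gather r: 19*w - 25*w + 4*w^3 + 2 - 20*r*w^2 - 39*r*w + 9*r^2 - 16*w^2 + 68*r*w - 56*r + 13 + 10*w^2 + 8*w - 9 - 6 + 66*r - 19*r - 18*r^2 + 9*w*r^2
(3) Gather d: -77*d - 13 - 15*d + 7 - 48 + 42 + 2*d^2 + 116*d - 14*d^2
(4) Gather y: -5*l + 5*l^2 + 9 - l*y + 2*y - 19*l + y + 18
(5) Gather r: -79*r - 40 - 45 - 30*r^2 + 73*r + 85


(1) = 6*z^2 - 36*z
(2) = r^2*(9*w - 9) + r*(-20*w^2 + 29*w - 9) + 4*w^3 - 6*w^2 + 2*w
(3) = -12*d^2 + 24*d - 12
(4) = 5*l^2 - 24*l + y*(3 - l) + 27
(5) = -30*r^2 - 6*r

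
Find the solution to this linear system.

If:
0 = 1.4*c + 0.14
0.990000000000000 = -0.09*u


Then:
c = -0.10
u = -11.00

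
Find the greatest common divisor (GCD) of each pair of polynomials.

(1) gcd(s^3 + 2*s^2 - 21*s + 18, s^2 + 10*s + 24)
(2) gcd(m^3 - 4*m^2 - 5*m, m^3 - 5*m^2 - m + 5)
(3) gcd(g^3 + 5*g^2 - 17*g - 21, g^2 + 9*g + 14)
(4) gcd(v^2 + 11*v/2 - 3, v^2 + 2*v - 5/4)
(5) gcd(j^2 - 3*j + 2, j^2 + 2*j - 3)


(1) = gcd((s - 3)*(s - 1)*(s + 6), (s + 4)*(s + 6)) = s + 6
(2) = gcd(m*(m - 5)*(m + 1), (m - 5)*(m - 1)*(m + 1)) = m^2 - 4*m - 5
(3) = g + 7
(4) = gcd((v - 1/2)*(v + 6), (v - 1/2)*(v + 5/2)) = v - 1/2
(5) = j - 1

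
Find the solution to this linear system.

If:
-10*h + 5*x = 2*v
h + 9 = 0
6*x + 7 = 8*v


Then:
h = -9
v = -505/28
x = -353/14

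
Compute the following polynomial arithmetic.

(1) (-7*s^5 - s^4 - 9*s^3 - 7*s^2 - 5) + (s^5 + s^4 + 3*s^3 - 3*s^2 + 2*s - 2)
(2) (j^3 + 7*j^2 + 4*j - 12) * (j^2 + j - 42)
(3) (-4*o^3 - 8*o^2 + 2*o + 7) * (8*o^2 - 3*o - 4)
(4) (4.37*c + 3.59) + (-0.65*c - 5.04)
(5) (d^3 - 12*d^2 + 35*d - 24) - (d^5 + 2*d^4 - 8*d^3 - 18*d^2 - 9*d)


(1) = -6*s^5 - 6*s^3 - 10*s^2 + 2*s - 7
(2) = j^5 + 8*j^4 - 31*j^3 - 302*j^2 - 180*j + 504
(3) = -32*o^5 - 52*o^4 + 56*o^3 + 82*o^2 - 29*o - 28
(4) = 3.72*c - 1.45
(5) = -d^5 - 2*d^4 + 9*d^3 + 6*d^2 + 44*d - 24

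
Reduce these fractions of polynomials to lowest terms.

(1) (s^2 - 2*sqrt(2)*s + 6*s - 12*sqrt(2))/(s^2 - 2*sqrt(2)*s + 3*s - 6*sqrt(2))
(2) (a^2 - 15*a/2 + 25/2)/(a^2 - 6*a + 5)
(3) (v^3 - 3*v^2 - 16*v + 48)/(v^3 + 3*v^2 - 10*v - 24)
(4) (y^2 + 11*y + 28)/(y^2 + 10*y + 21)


(1) = (s + 6)/(s + 3)
(2) = (2*a - 5)/(2*a - 2)
(3) = (v - 4)/(v + 2)
(4) = (y + 4)/(y + 3)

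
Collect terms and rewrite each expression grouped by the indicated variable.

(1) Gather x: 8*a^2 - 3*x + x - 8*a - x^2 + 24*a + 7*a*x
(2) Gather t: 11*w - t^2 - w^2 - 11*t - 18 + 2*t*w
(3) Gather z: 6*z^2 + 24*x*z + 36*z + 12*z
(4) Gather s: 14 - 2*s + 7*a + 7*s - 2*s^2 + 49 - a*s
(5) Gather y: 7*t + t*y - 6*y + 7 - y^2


(1) = 8*a^2 + 16*a - x^2 + x*(7*a - 2)
(2) = -t^2 + t*(2*w - 11) - w^2 + 11*w - 18
(3) = 6*z^2 + z*(24*x + 48)
(4) = 7*a - 2*s^2 + s*(5 - a) + 63
(5) = 7*t - y^2 + y*(t - 6) + 7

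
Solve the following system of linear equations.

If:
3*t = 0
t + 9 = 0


Then:
No Solution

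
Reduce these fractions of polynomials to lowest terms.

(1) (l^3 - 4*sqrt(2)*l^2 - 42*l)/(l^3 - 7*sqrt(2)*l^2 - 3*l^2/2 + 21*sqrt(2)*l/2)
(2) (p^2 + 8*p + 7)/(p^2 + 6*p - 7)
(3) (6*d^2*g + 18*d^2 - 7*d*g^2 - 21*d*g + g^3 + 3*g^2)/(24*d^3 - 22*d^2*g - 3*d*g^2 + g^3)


(1) = (2*l + 6*sqrt(2))/(2*l - 3)
(2) = (p + 1)/(p - 1)
(3) = (g + 3)/(4*d + g)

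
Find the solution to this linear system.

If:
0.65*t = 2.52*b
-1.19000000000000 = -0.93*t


Then:
b = 0.33
t = 1.28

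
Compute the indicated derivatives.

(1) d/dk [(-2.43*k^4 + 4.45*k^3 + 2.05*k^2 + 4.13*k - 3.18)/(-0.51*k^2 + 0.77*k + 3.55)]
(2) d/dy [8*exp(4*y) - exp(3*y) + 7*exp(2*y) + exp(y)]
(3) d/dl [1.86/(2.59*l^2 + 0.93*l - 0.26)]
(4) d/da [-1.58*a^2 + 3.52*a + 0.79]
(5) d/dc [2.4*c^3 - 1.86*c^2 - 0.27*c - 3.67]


(1) = (2.4786*k^5 - 7.8828*k^4 - 27.653*k^3 + 51.0773*k^2 + 11.3114*k + 17.1101)/(0.2601*k^4 - 0.7854*k^3 - 3.0281*k^2 + 5.467*k + 12.6025)
(2) = (32*exp(3*y) - 3*exp(2*y) + 14*exp(y) + 1)*exp(y)
(3) = (-9.6348*l - 1.7298)/(2.59*l^2 + 0.93*l - 0.26)^2
(4) = 3.52 - 3.16*a
(5) = 7.2*c^2 - 3.72*c - 0.27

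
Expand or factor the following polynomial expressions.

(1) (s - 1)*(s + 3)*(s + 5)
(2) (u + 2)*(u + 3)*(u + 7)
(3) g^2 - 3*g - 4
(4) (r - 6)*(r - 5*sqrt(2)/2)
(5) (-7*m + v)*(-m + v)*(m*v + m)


(1) = s^3 + 7*s^2 + 7*s - 15
(2) = u^3 + 12*u^2 + 41*u + 42
(3) = (g - 4)*(g + 1)
(4) = r^2 - 6*r - 5*sqrt(2)*r/2 + 15*sqrt(2)
(5) = 7*m^3*v + 7*m^3 - 8*m^2*v^2 - 8*m^2*v + m*v^3 + m*v^2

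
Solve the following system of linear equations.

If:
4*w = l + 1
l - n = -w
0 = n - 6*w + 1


Then:
l = -1
n = -1
w = 0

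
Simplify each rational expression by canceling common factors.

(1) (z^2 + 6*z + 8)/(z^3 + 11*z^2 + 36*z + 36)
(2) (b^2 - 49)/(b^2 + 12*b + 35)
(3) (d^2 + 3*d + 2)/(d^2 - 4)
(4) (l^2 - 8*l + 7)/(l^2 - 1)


(1) = (z + 4)/(z^2 + 9*z + 18)
(2) = (b - 7)/(b + 5)
(3) = (d + 1)/(d - 2)
(4) = (l - 7)/(l + 1)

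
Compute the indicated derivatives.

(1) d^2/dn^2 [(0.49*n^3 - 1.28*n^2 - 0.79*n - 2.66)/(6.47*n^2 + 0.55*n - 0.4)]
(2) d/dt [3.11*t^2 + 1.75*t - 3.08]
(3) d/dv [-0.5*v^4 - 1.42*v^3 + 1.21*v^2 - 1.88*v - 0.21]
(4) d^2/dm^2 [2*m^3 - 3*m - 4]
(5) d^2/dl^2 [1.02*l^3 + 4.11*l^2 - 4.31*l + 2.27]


(1) = (-54.197772*n^3 - 688.622604*n^2 - 68.59038*n - 16.13466)/(270.840023*n^6 + 69.070485*n^5 - 44.361555*n^4 - 8.374025*n^3 + 2.7426*n^2 + 0.264*n - 0.064)
(2) = 6.22*t + 1.75
(3) = -2.0*v^3 - 4.26*v^2 + 2.42*v - 1.88
(4) = 12*m
(5) = 6.12*l + 8.22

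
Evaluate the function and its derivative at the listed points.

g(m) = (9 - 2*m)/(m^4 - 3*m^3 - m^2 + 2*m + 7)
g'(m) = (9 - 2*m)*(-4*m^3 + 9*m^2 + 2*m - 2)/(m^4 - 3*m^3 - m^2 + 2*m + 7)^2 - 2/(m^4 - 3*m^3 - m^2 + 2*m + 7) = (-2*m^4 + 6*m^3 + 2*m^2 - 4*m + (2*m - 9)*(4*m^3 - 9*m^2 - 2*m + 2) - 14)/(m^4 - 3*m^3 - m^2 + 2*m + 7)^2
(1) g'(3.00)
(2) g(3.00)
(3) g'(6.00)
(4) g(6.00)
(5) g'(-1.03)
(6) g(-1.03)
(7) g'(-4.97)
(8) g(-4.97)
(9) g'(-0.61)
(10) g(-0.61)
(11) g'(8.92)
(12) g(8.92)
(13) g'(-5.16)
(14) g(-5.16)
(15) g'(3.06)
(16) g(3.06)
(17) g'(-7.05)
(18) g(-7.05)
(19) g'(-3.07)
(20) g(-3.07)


(1) = -4.81
(2) = 0.75
(3) = 0.00
(4) = -0.00
(5) = 1.35
(6) = 1.34
(7) = 0.01
(8) = 0.02
(9) = -0.05
(10) = 1.64
(11) = 0.00
(12) = -0.00
(13) = 0.01
(14) = 0.02
(15) = -2.88
(16) = 0.53
(17) = 0.00
(18) = 0.01
(19) = 0.09
(20) = 0.09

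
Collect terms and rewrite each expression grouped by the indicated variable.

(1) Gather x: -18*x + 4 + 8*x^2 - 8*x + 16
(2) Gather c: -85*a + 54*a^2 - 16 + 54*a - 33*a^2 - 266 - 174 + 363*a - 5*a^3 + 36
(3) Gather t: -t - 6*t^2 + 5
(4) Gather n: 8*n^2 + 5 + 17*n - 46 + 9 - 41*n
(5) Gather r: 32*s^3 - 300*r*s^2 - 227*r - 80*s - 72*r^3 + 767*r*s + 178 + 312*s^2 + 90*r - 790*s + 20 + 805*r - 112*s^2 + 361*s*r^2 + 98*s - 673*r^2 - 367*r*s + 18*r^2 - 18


(1) = 8*x^2 - 26*x + 20
(2) = -5*a^3 + 21*a^2 + 332*a - 420
(3) = -6*t^2 - t + 5
(4) = 8*n^2 - 24*n - 32
(5) = -72*r^3 + r^2*(361*s - 655) + r*(-300*s^2 + 400*s + 668) + 32*s^3 + 200*s^2 - 772*s + 180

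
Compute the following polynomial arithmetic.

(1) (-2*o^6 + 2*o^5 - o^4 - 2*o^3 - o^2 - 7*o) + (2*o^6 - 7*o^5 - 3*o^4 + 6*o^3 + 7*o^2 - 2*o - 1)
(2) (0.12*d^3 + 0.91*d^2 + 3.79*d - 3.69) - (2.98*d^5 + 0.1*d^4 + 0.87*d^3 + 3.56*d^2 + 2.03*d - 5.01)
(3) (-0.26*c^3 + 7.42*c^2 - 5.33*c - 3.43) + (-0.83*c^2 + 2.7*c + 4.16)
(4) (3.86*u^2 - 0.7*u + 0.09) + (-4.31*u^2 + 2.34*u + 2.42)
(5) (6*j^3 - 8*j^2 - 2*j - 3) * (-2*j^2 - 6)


(1) = -5*o^5 - 4*o^4 + 4*o^3 + 6*o^2 - 9*o - 1
(2) = -2.98*d^5 - 0.1*d^4 - 0.75*d^3 - 2.65*d^2 + 1.76*d + 1.32
(3) = -0.26*c^3 + 6.59*c^2 - 2.63*c + 0.73
(4) = -0.45*u^2 + 1.64*u + 2.51
(5) = -12*j^5 + 16*j^4 - 32*j^3 + 54*j^2 + 12*j + 18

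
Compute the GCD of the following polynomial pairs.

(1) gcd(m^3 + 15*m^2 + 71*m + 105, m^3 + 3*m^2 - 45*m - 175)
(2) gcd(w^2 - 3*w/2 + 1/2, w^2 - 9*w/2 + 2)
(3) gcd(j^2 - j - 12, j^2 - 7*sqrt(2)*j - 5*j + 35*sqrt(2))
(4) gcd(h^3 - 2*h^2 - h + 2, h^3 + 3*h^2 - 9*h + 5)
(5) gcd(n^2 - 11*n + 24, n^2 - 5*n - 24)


(1) = m + 5
(2) = gcd((w - 1)*(w - 1/2), (w - 4)*(w - 1/2)) = w - 1/2
(3) = 1
(4) = h - 1
(5) = gcd((n - 8)*(n - 3), (n - 8)*(n + 3)) = n - 8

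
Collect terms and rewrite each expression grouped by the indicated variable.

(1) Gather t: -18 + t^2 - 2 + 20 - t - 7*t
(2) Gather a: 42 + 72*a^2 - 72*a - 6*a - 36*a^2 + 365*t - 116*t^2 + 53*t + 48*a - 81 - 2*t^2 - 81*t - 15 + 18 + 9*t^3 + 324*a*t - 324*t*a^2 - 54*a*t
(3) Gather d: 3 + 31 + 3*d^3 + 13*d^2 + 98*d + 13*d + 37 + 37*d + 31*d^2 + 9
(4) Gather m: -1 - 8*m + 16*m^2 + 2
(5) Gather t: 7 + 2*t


(1) = t^2 - 8*t
(2) = a^2*(36 - 324*t) + a*(270*t - 30) + 9*t^3 - 118*t^2 + 337*t - 36
(3) = 3*d^3 + 44*d^2 + 148*d + 80
(4) = 16*m^2 - 8*m + 1
(5) = 2*t + 7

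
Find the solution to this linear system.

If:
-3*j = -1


Then:
j = 1/3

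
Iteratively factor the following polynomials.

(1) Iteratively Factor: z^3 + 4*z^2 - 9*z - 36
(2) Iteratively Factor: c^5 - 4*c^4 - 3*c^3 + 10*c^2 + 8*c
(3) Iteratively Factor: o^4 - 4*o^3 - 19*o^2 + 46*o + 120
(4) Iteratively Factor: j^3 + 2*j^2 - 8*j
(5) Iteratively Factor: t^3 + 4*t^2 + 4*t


(1) = (z + 3)*(z^2 + z - 12) = (z - 3)*(z + 3)*(z + 4)
(2) = (c + 1)*(c^4 - 5*c^3 + 2*c^2 + 8*c) = (c - 2)*(c + 1)*(c^3 - 3*c^2 - 4*c) = (c - 4)*(c - 2)*(c + 1)*(c^2 + c) = (c - 4)*(c - 2)*(c + 1)^2*(c)
(3) = (o + 2)*(o^3 - 6*o^2 - 7*o + 60) = (o - 4)*(o + 2)*(o^2 - 2*o - 15) = (o - 5)*(o - 4)*(o + 2)*(o + 3)
(4) = (j)*(j^2 + 2*j - 8) = j*(j + 4)*(j - 2)
(5) = (t)*(t^2 + 4*t + 4) = t*(t + 2)*(t + 2)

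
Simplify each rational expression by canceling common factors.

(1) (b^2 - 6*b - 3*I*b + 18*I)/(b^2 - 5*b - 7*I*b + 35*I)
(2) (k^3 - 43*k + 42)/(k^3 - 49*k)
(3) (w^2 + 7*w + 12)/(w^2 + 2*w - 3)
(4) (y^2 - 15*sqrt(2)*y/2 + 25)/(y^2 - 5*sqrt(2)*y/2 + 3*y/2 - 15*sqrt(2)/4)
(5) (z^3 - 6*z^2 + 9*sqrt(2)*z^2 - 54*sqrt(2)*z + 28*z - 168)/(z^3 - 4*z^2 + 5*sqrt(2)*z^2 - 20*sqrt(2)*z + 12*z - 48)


(1) = (b^2 + b*(-6 - 3*I) + 18*I)/(b^2 + b*(-5 - 7*I) + 35*I)
(2) = (k^2 - 7*k + 6)/(k^2 - 7*k)
(3) = (w + 4)/(w - 1)
(4) = (8*y - 40*sqrt(2))/(8*y + 12)
(5) = (z^2 + z*(-6 + 7*sqrt(2)) - 42*sqrt(2))/(z^2 + z*(-4 + 3*sqrt(2)) - 12*sqrt(2))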